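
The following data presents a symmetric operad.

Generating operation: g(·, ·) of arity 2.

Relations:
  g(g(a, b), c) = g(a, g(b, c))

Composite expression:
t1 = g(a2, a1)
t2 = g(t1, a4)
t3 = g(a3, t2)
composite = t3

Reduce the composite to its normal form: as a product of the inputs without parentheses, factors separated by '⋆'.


a3 ⋆ a2 ⋆ a1 ⋆ a4

Key point: g is associative — brackets drop, the a-order remains.
g(a2, a1) linearizes to a2 ⋆ a1
g(g(a2, a1), a4) linearizes to a2 ⋆ a1 ⋆ a4
g(a3, g(g(a2, a1), a4)) linearizes to a3 ⋆ a2 ⋆ a1 ⋆ a4


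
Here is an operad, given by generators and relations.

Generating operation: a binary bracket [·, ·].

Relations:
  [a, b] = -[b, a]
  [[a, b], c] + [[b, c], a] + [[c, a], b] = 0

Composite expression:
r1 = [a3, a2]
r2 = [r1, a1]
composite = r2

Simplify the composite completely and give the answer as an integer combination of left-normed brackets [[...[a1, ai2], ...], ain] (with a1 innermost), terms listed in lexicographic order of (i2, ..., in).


[[a1, a2], a3] - [[a1, a3], a2]

In the tensor algebra, words opening a1 carry the a1-anchored form.
Composite bracket: [[a3, a2], a1]
Each bracket splits as ab - ba, giving 4 signed words (2^2 = 4).
Only words starting with a1 matter:
  from a1a2a3, sign +1: term +[[a1, a2], a3]
  from a1a3a2, sign -1: term -[[a1, a3], a2]


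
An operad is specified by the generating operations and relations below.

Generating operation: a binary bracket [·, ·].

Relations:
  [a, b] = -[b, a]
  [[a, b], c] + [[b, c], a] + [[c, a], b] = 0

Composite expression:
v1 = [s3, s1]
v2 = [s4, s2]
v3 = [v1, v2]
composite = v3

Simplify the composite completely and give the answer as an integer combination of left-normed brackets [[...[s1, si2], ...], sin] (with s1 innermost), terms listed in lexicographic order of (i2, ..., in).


[[[s1, s3], s2], s4] - [[[s1, s3], s4], s2]

Left-normed coefficients sit on the s1-initial expansion words.
Composite bracket: [[s3, s1], [s4, s2]]
Applying ab - ba throughout gives 8 signed words (2^3 = 8).
Coefficients come from the s1-initial words:
  word s1s3s2s4 has sign +1, contributing +[[[s1, s3], s2], s4]
  word s1s3s4s2 has sign -1, contributing -[[[s1, s3], s4], s2]


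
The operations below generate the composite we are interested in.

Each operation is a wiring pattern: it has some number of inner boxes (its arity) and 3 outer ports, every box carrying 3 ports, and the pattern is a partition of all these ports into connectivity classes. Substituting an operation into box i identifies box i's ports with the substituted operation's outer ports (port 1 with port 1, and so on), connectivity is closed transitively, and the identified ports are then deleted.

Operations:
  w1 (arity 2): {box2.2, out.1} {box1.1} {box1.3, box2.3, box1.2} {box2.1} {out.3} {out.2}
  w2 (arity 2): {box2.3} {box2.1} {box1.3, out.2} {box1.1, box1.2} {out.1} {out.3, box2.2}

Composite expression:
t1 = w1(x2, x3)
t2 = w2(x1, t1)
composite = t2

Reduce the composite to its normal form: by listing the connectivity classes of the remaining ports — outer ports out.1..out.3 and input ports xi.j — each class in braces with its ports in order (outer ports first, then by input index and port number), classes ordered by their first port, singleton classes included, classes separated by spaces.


{out.1} {out.2, x1.3} {out.3} {x1.1, x1.2} {x2.1} {x2.2, x2.3, x3.3} {x3.1} {x3.2}

Connectivity passes through glued w2-boundaries; trace each wire chain.
after w1, the pattern on (x2, x3) reads {out.1, x3.2} {out.2} {out.3} {x2.1} {x2.2, x2.3, x3.3} {x3.1} (out.j = its outer ports)
after w2, the pattern on (x1, x2, x3) reads {out.1} {out.2, x1.3} {out.3} {x1.1, x1.2} {x2.1} {x2.2, x2.3, x3.3} {x3.1} {x3.2} (out.j = its outer ports)


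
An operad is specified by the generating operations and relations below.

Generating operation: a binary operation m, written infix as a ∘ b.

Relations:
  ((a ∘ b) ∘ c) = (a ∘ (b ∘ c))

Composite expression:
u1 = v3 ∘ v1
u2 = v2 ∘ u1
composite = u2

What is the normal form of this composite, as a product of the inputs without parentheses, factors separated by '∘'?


v2 ∘ v3 ∘ v1

Key point: m is associative — brackets drop, the v-order remains.
(v3 ∘ v1) unparenthesizes to v3 ∘ v1
(v2 ∘ (v3 ∘ v1)) unparenthesizes to v2 ∘ v3 ∘ v1


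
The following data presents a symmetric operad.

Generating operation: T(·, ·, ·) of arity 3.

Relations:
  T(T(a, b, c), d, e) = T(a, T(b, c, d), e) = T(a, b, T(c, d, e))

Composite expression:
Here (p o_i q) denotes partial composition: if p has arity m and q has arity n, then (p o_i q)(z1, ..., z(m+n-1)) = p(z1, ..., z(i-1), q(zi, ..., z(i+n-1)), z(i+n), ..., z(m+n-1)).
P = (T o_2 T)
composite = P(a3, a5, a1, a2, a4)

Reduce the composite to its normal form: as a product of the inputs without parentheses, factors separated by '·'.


a3 · a5 · a1 · a2 · a4


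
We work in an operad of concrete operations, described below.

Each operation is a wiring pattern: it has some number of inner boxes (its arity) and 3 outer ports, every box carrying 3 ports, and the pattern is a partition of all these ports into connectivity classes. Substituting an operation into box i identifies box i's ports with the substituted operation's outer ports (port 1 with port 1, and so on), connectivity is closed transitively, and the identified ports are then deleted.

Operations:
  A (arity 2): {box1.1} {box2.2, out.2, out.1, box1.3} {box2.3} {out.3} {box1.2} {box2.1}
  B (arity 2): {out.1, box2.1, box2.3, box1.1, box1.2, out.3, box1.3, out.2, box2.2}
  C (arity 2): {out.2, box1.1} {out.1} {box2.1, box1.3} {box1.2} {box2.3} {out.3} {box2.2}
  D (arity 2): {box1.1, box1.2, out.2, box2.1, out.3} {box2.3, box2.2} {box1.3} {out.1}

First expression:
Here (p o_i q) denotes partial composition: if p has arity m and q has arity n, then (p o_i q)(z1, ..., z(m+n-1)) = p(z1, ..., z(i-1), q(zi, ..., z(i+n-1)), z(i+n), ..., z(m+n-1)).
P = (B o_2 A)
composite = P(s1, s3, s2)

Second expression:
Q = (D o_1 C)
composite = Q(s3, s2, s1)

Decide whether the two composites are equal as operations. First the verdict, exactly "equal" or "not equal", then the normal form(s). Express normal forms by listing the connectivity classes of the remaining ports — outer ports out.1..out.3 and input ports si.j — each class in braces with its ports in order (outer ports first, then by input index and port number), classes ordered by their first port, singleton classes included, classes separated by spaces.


not equal; first: {out.1, out.2, out.3, s1.1, s1.2, s1.3, s2.2, s3.3} {s2.1} {s2.3} {s3.1} {s3.2}; second: {out.1} {out.2, out.3, s1.1, s3.1} {s1.2, s1.3} {s2.1, s3.3} {s2.2} {s2.3} {s3.2}


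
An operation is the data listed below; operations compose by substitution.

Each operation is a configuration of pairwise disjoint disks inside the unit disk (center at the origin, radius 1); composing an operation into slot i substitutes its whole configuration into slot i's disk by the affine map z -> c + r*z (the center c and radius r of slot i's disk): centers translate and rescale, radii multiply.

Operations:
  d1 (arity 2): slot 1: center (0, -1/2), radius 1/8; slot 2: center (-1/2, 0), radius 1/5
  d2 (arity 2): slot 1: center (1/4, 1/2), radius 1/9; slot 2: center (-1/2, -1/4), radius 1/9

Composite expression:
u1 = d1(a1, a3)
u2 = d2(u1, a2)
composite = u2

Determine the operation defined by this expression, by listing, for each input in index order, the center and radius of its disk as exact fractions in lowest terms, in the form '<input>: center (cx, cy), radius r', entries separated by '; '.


Only the slot chain above each a matters under d2; compose those maps.
a1 passes through 2 substitutions, ending at center (1/4, 4/9), radius 1/72
a3 passes through 2 substitutions, ending at center (7/36, 1/2), radius 1/45
a2 passes through 1 substitution, ending at center (-1/2, -1/4), radius 1/9

a1: center (1/4, 4/9), radius 1/72; a2: center (-1/2, -1/4), radius 1/9; a3: center (7/36, 1/2), radius 1/45


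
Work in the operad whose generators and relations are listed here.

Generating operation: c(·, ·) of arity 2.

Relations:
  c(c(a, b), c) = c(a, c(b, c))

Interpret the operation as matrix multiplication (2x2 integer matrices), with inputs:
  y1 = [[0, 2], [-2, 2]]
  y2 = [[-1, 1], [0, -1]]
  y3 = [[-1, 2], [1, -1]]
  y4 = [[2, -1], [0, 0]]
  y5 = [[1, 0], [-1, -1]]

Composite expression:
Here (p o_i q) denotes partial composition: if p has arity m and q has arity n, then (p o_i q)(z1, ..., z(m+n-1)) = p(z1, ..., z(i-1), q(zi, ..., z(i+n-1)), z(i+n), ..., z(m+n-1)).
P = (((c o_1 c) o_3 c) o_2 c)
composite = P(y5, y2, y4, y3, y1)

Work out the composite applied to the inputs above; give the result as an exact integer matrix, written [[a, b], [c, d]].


c(y2, y4) = [[-2, 1], [0, 0]]
c(y5, c(y2, y4)) = [[-2, 1], [2, -1]]
c(y3, y1) = [[-4, 2], [2, 0]]
c(c(y5, c(y2, y4)), c(y3, y1)) = [[10, -4], [-10, 4]]

[[10, -4], [-10, 4]]


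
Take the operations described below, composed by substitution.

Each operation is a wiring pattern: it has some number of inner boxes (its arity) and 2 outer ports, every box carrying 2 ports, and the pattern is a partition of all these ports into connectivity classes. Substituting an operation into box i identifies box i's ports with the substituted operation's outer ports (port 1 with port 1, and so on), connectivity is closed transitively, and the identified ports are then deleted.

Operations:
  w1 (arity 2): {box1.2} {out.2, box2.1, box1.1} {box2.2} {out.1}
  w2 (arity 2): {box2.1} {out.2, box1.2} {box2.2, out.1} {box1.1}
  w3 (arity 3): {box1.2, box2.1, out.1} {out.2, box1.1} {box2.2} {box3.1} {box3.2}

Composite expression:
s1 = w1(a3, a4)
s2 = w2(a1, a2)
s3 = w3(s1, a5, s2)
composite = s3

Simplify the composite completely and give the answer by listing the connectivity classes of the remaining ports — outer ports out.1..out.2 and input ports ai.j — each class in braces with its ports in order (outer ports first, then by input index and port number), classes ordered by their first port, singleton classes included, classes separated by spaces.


{out.1, a3.1, a4.1, a5.1} {out.2} {a1.1} {a1.2} {a2.1} {a2.2} {a3.2} {a4.2} {a5.2}

Reachability decides: close wires over w3-identified ports.
w1 over (a3, a4) gives {out.1} {out.2, a3.1, a4.1} {a3.2} {a4.2}, out.j being that stage's outer ports
w2 over (a1, a2) gives {out.1, a2.2} {out.2, a1.2} {a1.1} {a2.1}, out.j being that stage's outer ports
w3 over (a3, a4, a5, a1, a2) gives {out.1, a3.1, a4.1, a5.1} {out.2} {a1.1} {a1.2} {a2.1} {a2.2} {a3.2} {a4.2} {a5.2}, out.j being that stage's outer ports


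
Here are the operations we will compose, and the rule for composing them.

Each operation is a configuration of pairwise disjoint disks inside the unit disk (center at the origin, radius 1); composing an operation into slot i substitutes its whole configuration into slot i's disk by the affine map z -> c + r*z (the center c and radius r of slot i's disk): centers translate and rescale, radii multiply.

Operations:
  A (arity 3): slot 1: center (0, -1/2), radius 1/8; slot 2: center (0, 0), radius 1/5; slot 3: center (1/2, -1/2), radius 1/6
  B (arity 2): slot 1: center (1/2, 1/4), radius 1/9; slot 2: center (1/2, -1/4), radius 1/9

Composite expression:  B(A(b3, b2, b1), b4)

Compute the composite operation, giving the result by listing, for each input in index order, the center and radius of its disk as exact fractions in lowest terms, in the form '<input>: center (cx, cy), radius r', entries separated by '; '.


b1: center (5/9, 7/36), radius 1/54; b2: center (1/2, 1/4), radius 1/45; b3: center (1/2, 7/36), radius 1/72; b4: center (1/2, -1/4), radius 1/9

Affine substitution under B: radii multiply and b-centers shift.
tracing b3 down its 2-map path: center (1/2, 7/36), radius 1/72
tracing b2 down its 2-map path: center (1/2, 1/4), radius 1/45
tracing b1 down its 2-map path: center (5/9, 7/36), radius 1/54
tracing b4 down its 1-map path: center (1/2, -1/4), radius 1/9


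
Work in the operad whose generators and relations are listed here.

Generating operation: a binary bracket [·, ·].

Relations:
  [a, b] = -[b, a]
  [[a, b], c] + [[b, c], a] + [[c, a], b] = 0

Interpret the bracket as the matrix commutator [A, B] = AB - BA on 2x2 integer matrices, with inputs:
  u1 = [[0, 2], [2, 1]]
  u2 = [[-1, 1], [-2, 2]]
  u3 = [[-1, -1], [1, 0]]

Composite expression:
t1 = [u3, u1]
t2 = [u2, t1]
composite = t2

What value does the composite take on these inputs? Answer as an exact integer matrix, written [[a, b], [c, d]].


[[-5, 17], [19, 5]]


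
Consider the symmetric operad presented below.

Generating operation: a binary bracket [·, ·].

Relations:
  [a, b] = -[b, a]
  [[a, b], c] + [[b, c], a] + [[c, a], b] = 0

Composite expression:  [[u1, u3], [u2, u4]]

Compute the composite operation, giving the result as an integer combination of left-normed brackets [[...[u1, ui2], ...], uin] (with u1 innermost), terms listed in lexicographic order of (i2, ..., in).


[[[u1, u3], u2], u4] - [[[u1, u3], u4], u2]

In the tensor algebra, words opening u1 carry the u1-anchored form.
Composite bracket: [[u1, u3], [u2, u4]]
The bracket unfolds into 8 signed words via [a, b] = ab - ba (2^3 = 8).
Words beginning with u1 determine it all:
  the word u1u3u2u4 carries sign +1 and contributes +[[[u1, u3], u2], u4]
  the word u1u3u4u2 carries sign -1 and contributes -[[[u1, u3], u4], u2]


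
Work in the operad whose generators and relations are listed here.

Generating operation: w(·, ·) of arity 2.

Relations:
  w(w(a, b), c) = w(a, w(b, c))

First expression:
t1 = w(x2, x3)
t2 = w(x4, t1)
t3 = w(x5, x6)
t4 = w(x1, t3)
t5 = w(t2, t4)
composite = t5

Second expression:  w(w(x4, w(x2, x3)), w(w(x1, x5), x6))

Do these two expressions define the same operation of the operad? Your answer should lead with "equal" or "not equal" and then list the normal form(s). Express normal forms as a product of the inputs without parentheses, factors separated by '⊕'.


equal; both compose to x4 ⊕ x2 ⊕ x3 ⊕ x1 ⊕ x5 ⊕ x6

The first expression, normalized: x4 ⊕ x2 ⊕ x3 ⊕ x1 ⊕ x5 ⊕ x6
The second expression, normalized: x4 ⊕ x2 ⊕ x3 ⊕ x1 ⊕ x5 ⊕ x6
The forms coincide; equal.


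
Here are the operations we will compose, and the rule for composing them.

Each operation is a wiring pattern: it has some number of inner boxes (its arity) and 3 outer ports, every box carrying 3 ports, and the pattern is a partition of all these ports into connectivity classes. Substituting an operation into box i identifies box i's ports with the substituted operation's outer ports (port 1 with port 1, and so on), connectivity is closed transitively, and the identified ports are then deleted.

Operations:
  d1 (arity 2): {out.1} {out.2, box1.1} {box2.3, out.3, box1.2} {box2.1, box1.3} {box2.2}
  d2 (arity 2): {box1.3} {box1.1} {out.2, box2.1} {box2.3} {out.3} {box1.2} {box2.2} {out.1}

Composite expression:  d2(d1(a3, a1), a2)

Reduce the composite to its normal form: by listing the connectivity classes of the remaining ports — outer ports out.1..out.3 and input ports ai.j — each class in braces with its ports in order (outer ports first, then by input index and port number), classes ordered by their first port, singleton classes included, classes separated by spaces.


{out.1} {out.2, a2.1} {out.3} {a1.1, a3.3} {a1.2} {a1.3, a3.2} {a2.2} {a2.3} {a3.1}

Reachability decides: close wires over d2-identified ports.
stage d1: inputs (a3, a1), connectivity {out.1} {out.2, a3.1} {out.3, a1.3, a3.2} {a1.1, a3.3} {a1.2}, out.j its boundary
stage d2: inputs (a3, a1, a2), connectivity {out.1} {out.2, a2.1} {out.3} {a1.1, a3.3} {a1.2} {a1.3, a3.2} {a2.2} {a2.3} {a3.1}, out.j its boundary


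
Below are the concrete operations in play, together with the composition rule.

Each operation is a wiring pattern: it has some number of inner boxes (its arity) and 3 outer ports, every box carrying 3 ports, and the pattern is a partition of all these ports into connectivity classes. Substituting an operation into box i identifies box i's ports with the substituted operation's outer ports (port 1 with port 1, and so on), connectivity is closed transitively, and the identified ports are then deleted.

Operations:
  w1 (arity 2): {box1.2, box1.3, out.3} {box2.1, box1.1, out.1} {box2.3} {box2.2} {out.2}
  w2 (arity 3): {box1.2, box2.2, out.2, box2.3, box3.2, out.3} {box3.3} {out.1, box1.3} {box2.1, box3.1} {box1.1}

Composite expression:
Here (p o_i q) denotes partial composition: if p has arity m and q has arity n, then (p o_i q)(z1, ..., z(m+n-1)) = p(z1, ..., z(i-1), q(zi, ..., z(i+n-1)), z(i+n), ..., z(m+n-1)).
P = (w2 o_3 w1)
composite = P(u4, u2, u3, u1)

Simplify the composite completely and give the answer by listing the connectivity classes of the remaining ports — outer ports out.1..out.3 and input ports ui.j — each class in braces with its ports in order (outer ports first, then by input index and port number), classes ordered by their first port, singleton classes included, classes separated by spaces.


{out.1, u4.3} {out.2, out.3, u2.2, u2.3, u4.2} {u1.1, u2.1, u3.1} {u1.2} {u1.3} {u3.2, u3.3} {u4.1}


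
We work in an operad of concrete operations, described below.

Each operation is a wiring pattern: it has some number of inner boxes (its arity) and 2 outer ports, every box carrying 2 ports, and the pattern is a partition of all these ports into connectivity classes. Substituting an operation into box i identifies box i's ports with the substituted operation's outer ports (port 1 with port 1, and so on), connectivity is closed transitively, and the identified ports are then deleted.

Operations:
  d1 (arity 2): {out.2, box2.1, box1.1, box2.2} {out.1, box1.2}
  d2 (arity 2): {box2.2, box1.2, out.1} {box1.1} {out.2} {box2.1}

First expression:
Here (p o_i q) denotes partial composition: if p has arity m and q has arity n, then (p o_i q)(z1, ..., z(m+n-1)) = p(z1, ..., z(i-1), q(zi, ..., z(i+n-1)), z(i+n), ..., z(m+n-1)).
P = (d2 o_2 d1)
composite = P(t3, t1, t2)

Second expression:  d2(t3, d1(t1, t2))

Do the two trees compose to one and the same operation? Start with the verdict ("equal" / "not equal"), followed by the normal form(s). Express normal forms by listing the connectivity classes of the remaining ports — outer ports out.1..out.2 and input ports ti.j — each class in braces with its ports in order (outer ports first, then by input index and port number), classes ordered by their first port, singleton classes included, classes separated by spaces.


equal — both sides give {out.1, t1.1, t2.1, t2.2, t3.2} {out.2} {t1.2} {t3.1}

The first expression, normalized: {out.1, t1.1, t2.1, t2.2, t3.2} {out.2} {t1.2} {t3.1}
The second expression, normalized: {out.1, t1.1, t2.1, t2.2, t3.2} {out.2} {t1.2} {t3.1}
Identical normal forms: equal.


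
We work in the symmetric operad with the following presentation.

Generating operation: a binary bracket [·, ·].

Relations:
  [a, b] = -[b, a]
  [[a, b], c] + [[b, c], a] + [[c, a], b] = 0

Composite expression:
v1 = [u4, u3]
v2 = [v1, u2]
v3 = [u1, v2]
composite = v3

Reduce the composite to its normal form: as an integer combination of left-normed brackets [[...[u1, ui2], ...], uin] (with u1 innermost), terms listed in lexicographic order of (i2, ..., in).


[[[u1, u2], u3], u4] - [[[u1, u2], u4], u3] - [[[u1, u3], u4], u2] + [[[u1, u4], u3], u2]


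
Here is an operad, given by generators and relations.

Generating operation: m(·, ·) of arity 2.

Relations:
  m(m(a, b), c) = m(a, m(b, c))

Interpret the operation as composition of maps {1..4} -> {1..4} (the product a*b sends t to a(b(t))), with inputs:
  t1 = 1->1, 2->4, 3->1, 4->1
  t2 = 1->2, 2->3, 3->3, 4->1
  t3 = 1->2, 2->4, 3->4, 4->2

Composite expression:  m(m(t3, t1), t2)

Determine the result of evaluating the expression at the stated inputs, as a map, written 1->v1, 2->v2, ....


1->2, 2->2, 3->2, 4->2

m(t3, t1) = 1->2, 2->2, 3->2, 4->2
m(m(t3, t1), t2) = 1->2, 2->2, 3->2, 4->2


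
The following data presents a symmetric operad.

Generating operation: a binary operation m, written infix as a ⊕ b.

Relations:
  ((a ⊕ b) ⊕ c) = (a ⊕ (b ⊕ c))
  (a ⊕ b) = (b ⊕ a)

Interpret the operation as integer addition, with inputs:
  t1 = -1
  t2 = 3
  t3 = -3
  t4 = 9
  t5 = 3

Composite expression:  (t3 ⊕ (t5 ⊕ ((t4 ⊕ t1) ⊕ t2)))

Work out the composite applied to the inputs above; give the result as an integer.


11

(t4 ⊕ t1) = 8
((t4 ⊕ t1) ⊕ t2) = 11
(t5 ⊕ ((t4 ⊕ t1) ⊕ t2)) = 14
(t3 ⊕ (t5 ⊕ ((t4 ⊕ t1) ⊕ t2))) = 11


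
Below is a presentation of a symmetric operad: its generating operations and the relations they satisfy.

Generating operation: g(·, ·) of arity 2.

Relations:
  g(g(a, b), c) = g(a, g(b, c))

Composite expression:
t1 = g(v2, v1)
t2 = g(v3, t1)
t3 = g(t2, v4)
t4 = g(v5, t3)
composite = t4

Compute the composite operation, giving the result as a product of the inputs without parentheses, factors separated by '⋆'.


Key point: g is associative — brackets drop, the v-order remains.
g(v2, v1) linearizes to v2 ⋆ v1
g(v3, g(v2, v1)) linearizes to v3 ⋆ v2 ⋆ v1
g(g(v3, g(v2, v1)), v4) linearizes to v3 ⋆ v2 ⋆ v1 ⋆ v4
g(v5, g(g(v3, g(v2, v1)), v4)) linearizes to v5 ⋆ v3 ⋆ v2 ⋆ v1 ⋆ v4

v5 ⋆ v3 ⋆ v2 ⋆ v1 ⋆ v4


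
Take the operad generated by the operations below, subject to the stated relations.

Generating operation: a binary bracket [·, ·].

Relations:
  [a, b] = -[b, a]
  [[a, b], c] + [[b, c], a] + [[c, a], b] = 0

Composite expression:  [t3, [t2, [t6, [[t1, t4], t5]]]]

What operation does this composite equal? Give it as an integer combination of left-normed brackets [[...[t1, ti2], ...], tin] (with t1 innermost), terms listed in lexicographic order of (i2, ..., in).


-[[[[[t1, t4], t5], t6], t2], t3]

In the tensor algebra, words opening t1 carry the t1-anchored form.
Composite bracket: [t3, [t2, [t6, [[t1, t4], t5]]]]
Each bracket splits as ab - ba, giving 32 signed words (2^5 = 32).
Words beginning with t1 determine it all:
  word t1t4t5t6t2t3 has sign -1, contributing -[[[[[t1, t4], t5], t6], t2], t3]


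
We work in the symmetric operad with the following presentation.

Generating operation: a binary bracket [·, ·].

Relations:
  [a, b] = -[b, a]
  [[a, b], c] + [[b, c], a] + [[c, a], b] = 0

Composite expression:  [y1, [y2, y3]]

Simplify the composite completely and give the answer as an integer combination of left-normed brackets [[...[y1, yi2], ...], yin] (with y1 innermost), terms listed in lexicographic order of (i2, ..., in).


[[y1, y2], y3] - [[y1, y3], y2]


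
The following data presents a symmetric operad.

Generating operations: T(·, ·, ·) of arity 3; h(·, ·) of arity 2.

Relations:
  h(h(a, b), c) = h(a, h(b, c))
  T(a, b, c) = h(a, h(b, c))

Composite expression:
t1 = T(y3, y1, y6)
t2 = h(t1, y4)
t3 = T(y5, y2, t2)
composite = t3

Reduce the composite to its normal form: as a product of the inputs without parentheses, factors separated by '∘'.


Associativity of T dissolves the nesting; only the y-input order survives.
T(y3, y1, y6) unparenthesizes to y3 ∘ y1 ∘ y6
h(T(y3, y1, y6), y4) unparenthesizes to y3 ∘ y1 ∘ y6 ∘ y4
T(y5, y2, h(T(y3, y1, y6), y4)) unparenthesizes to y5 ∘ y2 ∘ y3 ∘ y1 ∘ y6 ∘ y4

y5 ∘ y2 ∘ y3 ∘ y1 ∘ y6 ∘ y4


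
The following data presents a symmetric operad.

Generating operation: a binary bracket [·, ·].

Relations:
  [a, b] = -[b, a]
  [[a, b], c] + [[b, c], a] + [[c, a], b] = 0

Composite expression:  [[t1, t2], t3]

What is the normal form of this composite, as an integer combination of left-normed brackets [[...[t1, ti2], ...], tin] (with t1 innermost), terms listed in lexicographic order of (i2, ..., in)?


[[t1, t2], t3]

Antisymmetry and Jacobi reduce to t1-anchored left-normed brackets.
Composite bracket: [[t1, t2], t3]
Each bracket splits as ab - ba, giving 4 signed words (2^2 = 4).
Keep just the words that open with t1:
  sign of t1t2t3 is +1, so it contributes +[[t1, t2], t3]


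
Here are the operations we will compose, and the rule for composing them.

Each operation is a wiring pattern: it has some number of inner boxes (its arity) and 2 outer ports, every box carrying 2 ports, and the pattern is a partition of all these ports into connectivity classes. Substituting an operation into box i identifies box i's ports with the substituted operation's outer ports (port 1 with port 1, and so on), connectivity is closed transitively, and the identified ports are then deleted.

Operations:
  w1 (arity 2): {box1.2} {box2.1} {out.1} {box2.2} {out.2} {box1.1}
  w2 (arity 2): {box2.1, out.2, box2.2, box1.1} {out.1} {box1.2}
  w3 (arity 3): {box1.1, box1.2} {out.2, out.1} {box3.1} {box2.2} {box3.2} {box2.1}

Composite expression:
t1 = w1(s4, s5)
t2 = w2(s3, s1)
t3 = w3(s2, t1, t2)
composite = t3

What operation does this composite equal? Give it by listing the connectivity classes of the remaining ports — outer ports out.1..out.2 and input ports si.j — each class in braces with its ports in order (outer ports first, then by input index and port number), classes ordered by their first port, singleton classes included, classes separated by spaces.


{out.1, out.2} {s1.1, s1.2, s3.1} {s2.1, s2.2} {s3.2} {s4.1} {s4.2} {s5.1} {s5.2}

Reachability decides: close wires over w3-identified ports.
after w1, the pattern on (s4, s5) reads {out.1} {out.2} {s4.1} {s4.2} {s5.1} {s5.2} (out.j = its outer ports)
after w2, the pattern on (s3, s1) reads {out.1} {out.2, s1.1, s1.2, s3.1} {s3.2} (out.j = its outer ports)
after w3, the pattern on (s2, s4, s5, s3, s1) reads {out.1, out.2} {s1.1, s1.2, s3.1} {s2.1, s2.2} {s3.2} {s4.1} {s4.2} {s5.1} {s5.2} (out.j = its outer ports)


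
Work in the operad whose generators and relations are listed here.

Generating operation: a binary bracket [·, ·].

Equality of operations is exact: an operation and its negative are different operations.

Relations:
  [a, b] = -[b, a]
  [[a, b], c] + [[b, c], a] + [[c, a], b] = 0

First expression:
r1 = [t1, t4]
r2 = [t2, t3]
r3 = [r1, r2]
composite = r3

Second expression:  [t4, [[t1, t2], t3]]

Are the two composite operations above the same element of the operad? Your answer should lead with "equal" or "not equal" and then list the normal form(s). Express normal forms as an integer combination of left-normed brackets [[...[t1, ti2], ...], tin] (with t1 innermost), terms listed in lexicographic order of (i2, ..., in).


The first expression, normalized: [[[t1, t4], t2], t3] - [[[t1, t4], t3], t2]
The second expression, normalized: -[[[t1, t2], t3], t4]
They disagree, so not equal.

not equal — first [[[t1, t4], t2], t3] - [[[t1, t4], t3], t2], second -[[[t1, t2], t3], t4]


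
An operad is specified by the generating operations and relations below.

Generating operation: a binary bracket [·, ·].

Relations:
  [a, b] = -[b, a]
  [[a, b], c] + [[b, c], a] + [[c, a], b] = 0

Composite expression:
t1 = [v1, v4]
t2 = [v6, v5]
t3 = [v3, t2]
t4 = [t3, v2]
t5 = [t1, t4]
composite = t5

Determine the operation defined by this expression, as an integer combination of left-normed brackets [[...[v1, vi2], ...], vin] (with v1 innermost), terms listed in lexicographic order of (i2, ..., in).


[[[[[v1, v4], v2], v3], v5], v6] - [[[[[v1, v4], v2], v3], v6], v5] - [[[[[v1, v4], v2], v5], v6], v3] + [[[[[v1, v4], v2], v6], v5], v3] - [[[[[v1, v4], v3], v5], v6], v2] + [[[[[v1, v4], v3], v6], v5], v2] + [[[[[v1, v4], v5], v6], v3], v2] - [[[[[v1, v4], v6], v5], v3], v2]


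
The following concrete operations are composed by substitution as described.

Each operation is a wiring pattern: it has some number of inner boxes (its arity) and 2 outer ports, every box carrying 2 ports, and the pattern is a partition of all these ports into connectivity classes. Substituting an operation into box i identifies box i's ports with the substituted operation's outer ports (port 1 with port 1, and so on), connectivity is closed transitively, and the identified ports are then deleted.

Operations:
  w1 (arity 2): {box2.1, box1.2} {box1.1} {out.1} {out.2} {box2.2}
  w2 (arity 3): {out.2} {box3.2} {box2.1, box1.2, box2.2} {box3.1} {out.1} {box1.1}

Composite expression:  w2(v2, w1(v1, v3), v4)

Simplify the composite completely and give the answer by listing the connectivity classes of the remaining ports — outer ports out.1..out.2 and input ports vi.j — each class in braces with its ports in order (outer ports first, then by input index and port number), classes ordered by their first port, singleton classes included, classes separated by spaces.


{out.1} {out.2} {v1.1} {v1.2, v3.1} {v2.1} {v2.2} {v3.2} {v4.1} {v4.2}


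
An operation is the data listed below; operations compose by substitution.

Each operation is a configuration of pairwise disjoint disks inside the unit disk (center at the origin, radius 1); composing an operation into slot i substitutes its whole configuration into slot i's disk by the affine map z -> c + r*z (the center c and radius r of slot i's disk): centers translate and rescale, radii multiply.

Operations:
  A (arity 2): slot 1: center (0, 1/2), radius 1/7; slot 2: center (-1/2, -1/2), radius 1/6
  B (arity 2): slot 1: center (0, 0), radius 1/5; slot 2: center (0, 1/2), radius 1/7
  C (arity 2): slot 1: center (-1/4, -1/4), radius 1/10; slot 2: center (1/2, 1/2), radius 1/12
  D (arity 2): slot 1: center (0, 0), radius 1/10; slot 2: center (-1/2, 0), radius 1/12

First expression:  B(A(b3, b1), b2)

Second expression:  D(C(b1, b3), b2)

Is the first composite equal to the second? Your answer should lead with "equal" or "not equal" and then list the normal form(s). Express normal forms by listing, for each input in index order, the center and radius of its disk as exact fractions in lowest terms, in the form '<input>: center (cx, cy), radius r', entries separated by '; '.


not equal; the first gives b1: center (-1/10, -1/10), radius 1/30; b2: center (0, 1/2), radius 1/7; b3: center (0, 1/10), radius 1/35 and the second b1: center (-1/40, -1/40), radius 1/100; b2: center (-1/2, 0), radius 1/12; b3: center (1/20, 1/20), radius 1/120

The first composite normalizes to b1: center (-1/10, -1/10), radius 1/30; b2: center (0, 1/2), radius 1/7; b3: center (0, 1/10), radius 1/35
The second composite normalizes to b1: center (-1/40, -1/40), radius 1/100; b2: center (-1/2, 0), radius 1/12; b3: center (1/20, 1/20), radius 1/120
No match — not equal.


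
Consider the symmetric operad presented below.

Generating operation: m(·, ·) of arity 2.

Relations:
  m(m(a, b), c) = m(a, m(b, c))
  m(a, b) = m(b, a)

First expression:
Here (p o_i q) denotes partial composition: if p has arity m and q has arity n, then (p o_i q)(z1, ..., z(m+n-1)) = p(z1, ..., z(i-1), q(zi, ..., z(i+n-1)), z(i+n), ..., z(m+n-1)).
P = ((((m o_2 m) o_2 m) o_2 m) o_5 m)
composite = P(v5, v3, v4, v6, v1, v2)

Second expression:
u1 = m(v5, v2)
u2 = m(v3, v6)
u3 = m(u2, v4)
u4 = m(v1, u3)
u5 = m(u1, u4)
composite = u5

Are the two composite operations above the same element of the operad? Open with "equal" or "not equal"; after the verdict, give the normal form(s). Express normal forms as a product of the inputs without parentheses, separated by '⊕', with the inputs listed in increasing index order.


equal — both sides give v1 ⊕ v2 ⊕ v3 ⊕ v4 ⊕ v5 ⊕ v6

Normal form of the first expression: v1 ⊕ v2 ⊕ v3 ⊕ v4 ⊕ v5 ⊕ v6
Normal form of the second expression: v1 ⊕ v2 ⊕ v3 ⊕ v4 ⊕ v5 ⊕ v6
The forms coincide; equal.


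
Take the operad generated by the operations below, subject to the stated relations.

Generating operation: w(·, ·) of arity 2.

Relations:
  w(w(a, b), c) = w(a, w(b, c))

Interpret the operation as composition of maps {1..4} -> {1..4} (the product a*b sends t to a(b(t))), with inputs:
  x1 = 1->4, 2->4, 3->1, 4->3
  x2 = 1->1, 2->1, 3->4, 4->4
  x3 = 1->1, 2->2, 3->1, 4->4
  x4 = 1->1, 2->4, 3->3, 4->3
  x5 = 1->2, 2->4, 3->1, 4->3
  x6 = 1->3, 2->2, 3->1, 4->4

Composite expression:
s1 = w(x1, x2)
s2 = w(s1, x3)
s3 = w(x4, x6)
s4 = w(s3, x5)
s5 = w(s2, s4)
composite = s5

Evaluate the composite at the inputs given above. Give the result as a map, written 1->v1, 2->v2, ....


1->3, 2->4, 3->4, 4->4


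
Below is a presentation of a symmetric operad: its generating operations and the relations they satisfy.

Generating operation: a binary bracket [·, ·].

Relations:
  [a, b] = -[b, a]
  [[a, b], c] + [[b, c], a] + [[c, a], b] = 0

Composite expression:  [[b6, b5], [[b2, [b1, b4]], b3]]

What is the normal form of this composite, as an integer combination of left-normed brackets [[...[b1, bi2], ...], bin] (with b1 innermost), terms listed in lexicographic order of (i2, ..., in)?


-[[[[[b1, b4], b2], b3], b5], b6] + [[[[[b1, b4], b2], b3], b6], b5]


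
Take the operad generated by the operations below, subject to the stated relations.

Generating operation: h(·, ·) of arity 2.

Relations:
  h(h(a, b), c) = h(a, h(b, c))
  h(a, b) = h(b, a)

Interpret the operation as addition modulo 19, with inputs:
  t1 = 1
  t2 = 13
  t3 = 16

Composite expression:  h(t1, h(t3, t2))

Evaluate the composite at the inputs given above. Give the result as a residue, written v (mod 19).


h(t3, t2) = 10
h(t1, h(t3, t2)) = 11

11 (mod 19)


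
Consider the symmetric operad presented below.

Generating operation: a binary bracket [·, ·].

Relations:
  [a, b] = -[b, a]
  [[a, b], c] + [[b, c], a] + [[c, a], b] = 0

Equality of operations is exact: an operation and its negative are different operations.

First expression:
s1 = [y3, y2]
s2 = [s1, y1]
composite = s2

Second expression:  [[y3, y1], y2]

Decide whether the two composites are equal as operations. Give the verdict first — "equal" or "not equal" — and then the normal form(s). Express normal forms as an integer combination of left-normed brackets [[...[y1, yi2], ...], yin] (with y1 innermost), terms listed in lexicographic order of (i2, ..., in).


Normal form of the first expression: [[y1, y2], y3] - [[y1, y3], y2]
Normal form of the second expression: -[[y1, y3], y2]
The normal forms differ: not equal.

not equal; first: [[y1, y2], y3] - [[y1, y3], y2]; second: -[[y1, y3], y2]


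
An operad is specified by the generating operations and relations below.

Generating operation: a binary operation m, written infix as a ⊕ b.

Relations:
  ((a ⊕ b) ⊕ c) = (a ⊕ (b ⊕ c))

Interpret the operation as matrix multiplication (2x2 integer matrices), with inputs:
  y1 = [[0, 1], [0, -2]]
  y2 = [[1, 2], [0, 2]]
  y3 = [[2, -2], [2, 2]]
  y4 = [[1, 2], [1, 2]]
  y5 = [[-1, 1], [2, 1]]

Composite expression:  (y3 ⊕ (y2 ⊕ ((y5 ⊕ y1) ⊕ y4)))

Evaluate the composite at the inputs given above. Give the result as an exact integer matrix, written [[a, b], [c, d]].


[[-6, -12], [-6, -12]]

(y5 ⊕ y1) = [[0, -3], [0, 0]]
((y5 ⊕ y1) ⊕ y4) = [[-3, -6], [0, 0]]
(y2 ⊕ ((y5 ⊕ y1) ⊕ y4)) = [[-3, -6], [0, 0]]
(y3 ⊕ (y2 ⊕ ((y5 ⊕ y1) ⊕ y4))) = [[-6, -12], [-6, -12]]


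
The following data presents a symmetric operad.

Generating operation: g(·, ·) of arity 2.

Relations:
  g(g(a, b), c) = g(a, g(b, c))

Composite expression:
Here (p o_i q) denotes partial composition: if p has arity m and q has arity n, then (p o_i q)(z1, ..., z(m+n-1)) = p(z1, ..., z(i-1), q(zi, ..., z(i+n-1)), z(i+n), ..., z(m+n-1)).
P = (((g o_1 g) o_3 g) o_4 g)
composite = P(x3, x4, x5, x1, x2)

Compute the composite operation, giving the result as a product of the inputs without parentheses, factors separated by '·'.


All parenthesizations of g agree; list the x-inputs left to right.
g(x3, x4) spells out as x3 · x4
g(x1, x2) spells out as x1 · x2
g(x5, g(x1, x2)) spells out as x5 · x1 · x2
g(g(x3, x4), g(x5, g(x1, x2))) spells out as x3 · x4 · x5 · x1 · x2

x3 · x4 · x5 · x1 · x2


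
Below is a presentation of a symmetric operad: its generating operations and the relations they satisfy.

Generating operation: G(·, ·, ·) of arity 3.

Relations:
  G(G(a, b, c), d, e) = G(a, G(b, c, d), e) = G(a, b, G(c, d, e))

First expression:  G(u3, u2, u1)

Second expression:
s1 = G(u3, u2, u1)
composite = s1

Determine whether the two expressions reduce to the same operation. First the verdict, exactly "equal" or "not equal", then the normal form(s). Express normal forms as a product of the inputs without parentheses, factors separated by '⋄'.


Reducing the first expression gives u3 ⋄ u2 ⋄ u1
Reducing the second expression gives u3 ⋄ u2 ⋄ u1
Both agree, so they are equal.

equal; the common form is u3 ⋄ u2 ⋄ u1


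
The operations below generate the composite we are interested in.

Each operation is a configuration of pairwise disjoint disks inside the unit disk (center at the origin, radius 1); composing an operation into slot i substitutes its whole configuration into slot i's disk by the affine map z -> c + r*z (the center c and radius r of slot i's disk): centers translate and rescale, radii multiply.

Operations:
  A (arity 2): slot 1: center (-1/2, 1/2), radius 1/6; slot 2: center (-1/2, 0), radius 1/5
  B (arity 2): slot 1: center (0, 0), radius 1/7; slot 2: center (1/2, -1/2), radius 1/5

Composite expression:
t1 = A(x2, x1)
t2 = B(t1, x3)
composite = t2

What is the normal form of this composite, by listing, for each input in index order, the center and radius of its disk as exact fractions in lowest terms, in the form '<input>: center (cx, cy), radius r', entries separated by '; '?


x1: center (-1/14, 0), radius 1/35; x2: center (-1/14, 1/14), radius 1/42; x3: center (1/2, -1/2), radius 1/5

Each x-disk chains the slot maps above it in B; radii multiply.
for x2, the 2-step affine chain lands on center (-1/14, 1/14), radius 1/42
for x1, the 2-step affine chain lands on center (-1/14, 0), radius 1/35
for x3, the 1-step affine chain lands on center (1/2, -1/2), radius 1/5


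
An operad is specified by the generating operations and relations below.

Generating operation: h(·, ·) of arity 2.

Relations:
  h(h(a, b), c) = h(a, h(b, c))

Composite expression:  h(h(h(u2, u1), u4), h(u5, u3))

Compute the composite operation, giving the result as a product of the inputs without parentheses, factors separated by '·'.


u2 · u1 · u4 · u5 · u3


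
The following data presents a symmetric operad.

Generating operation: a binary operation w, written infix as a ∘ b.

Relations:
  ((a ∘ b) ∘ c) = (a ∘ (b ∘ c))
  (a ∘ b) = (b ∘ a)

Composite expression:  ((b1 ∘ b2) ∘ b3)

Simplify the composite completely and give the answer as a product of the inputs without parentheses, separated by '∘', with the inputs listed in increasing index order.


Both nesting and order wash out for w; what remains is which b's occur.
(b1 ∘ b2) collapses to b1 ∘ b2
((b1 ∘ b2) ∘ b3) collapses to b1 ∘ b2 ∘ b3
the factors in increasing index order: b1 ∘ b2 ∘ b3

b1 ∘ b2 ∘ b3


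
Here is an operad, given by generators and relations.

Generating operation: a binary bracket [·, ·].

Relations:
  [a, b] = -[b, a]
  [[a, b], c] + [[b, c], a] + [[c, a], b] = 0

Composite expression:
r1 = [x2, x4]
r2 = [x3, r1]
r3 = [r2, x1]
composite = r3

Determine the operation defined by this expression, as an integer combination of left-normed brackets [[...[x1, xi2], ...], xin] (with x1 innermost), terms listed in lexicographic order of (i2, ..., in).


A multilinear Lie element is pinned by x1-initial words (x1 innermost).
Composite bracket: [[x3, [x2, x4]], x1]
Full expansion: 8 signed words from ab - ba (2^3 = 8).
Words beginning with x1 determine it all:
  x1x2x4x3 (sign +1) contributes +[[[x1, x2], x4], x3]
  x1x3x2x4 (sign -1) contributes -[[[x1, x3], x2], x4]
  x1x3x4x2 (sign +1) contributes +[[[x1, x3], x4], x2]
  x1x4x2x3 (sign -1) contributes -[[[x1, x4], x2], x3]

[[[x1, x2], x4], x3] - [[[x1, x3], x2], x4] + [[[x1, x3], x4], x2] - [[[x1, x4], x2], x3]


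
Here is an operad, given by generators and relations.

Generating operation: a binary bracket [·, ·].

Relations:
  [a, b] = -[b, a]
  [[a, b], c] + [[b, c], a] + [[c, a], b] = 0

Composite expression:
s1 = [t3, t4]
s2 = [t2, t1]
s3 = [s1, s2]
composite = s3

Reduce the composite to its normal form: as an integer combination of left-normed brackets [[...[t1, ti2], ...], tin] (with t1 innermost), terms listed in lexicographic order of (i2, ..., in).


[[[t1, t2], t3], t4] - [[[t1, t2], t4], t3]
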